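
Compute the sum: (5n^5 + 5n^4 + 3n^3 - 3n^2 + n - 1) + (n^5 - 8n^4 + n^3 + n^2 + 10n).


Align terms by degree and add:
  5n^5 + 5n^4 + 3n^3 - 3n^2 + n - 1
+ n^5 - 8n^4 + n^3 + n^2 + 10n
= 6n^5 - 3n^4 + 4n^3 - 2n^2 + 11n - 1


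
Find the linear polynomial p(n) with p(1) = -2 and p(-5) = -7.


p(n) = mn + b. Using p(1)=-2, p(-5)=-7:
m = (-2 + 7)/(1 + 5) = 5/6 = 5/6
b = -2 - m*(1) = -2 - 5/6 = -17/6
p(n) = (5/6)n - (17/6)


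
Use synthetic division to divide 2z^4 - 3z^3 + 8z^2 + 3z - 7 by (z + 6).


Synthetic division with c = -6. Coefficients: 2, -3, 8, 3, -7
Bring down 2.
  2 * -6 = -12; -12 - 3 = -15
  -15 * -6 = 90; 90 + 8 = 98
  98 * -6 = -588; -588 + 3 = -585
  -585 * -6 = 3510; 3510 - 7 = 3503
Quotient: 2z^3 - 15z^2 + 98z - 585, Remainder: 3503


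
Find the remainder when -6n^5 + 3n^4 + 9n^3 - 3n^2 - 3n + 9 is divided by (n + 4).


By the Remainder Theorem, the remainder equals p(-4):
  -6*(-4)^5 = 6144
  3*(-4)^4 = 768
  9*(-4)^3 = -576
  -3*(-4)^2 = -48
  -3*(-4)^1 = 12
  constant: 9
Sum: 6144 + 768 - 576 - 48 + 12 + 9 = 6309


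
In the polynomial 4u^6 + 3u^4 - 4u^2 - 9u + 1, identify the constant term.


Read off the constant term: 1


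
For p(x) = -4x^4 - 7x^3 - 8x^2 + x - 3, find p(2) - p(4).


p(2) = -153
p(4) = -1599
p(2) - p(4) = -153 + 1599 = 1446


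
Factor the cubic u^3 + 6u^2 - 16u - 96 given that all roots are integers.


Try integer roots (divisors of -96). u=-6: p(-6)=0.
Divide out (u + 6): quotient is u^2 - 16.
Factor the quadratic: (u - 4)(u + 4)
Result: (u + 6)(u - 4)(u + 4)


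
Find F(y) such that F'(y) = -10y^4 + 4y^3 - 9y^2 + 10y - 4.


Reverse power rule on each term:
  ∫ -10y^4 dy = -2y^5
  ∫ 4y^3 dy = y^4
  ∫ -9y^2 dy = -3y^3
  ∫ 10y dy = 5y^2
  ∫ -4 dy = -4y
F(y) = -2y^5 + y^4 - 3y^3 + 5y^2 - 4y + C


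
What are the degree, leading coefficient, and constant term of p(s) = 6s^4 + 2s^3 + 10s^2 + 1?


Highest power of s is 4, with coefficient 6. Constant term is 1.
Degree = 4, leading coefficient = 6, constant term = 1


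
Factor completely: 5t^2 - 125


Roots satisfy r1 + r2 = -b/a = 0 and r1*r2 = c/a = -25.
So r1 = 5, r2 = -5.
5t^2 - 125 = 5(t - r1)(t - r2) = 5(t - 5)(t + 5)


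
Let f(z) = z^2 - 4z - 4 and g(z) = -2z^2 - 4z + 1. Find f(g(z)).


Substitute g(z) into f:
f(g(z)) = 1*(-2z^2 - 4z + 1)^2 + (-4)*(-2z^2 - 4z + 1) + (-4)
(-2z^2 - 4z + 1)^2 = 4z^4 + 16z^3 + 12z^2 - 8z + 1
Expand and combine: 4z^4 + 16z^3 + 20z^2 + 8z - 7


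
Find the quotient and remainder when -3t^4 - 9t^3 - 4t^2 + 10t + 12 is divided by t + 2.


(-3t^4 - 9t^3 - 4t^2 + 10t + 12) / (t + 2)
Step 1: -3t^3 * (t + 2) = -3t^4 - 6t^3; subtract.
Step 2: -3t^2 * (t + 2) = -3t^3 - 6t^2; subtract.
Step 3: 2t * (t + 2) = 2t^2 + 4t; subtract.
Step 4: 6 * (t + 2) = 6t + 12; subtract.
Quotient: -3t^3 - 3t^2 + 2t + 6, Remainder: 0


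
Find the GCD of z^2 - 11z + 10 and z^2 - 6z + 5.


Factor each:
  z^2 - 11z + 10 = (z - 1)(z - 10)
  z^2 - 6z + 5 = (z - 1)(z - 5)
Common monic factor: z - 1


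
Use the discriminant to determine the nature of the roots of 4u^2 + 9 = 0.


D = b^2 - 4ac = (0)^2 - 4(4)(9) = 0 - 144 = -144
Since D < 0: two complex conjugate roots (no real roots)


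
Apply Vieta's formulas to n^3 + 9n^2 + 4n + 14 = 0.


Monic cubic n^3+bn^2+cn+d=0: sum=-b, pairwise sum=c, product=-d.
b=9, c=4, d=14
r1+r2+r3 = -9
r1r2+r1r3+r2r3 = 4
r1r2r3 = -14


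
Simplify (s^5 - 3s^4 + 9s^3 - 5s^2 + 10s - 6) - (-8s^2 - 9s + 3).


Distribute the minus sign:
  (s^5 - 3s^4 + 9s^3 - 5s^2 + 10s - 6)
- (-8s^2 - 9s + 3)
Negate second polynomial: 8s^2 + 9s - 3
Add: s^5 - 3s^4 + 9s^3 + 3s^2 + 19s - 9


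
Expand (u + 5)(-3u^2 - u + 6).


Distribute each term of the first polynomial:
  (u)(-3u^2 - u + 6) = -3u^3 - u^2 + 6u
  (5)(-3u^2 - u + 6) = -15u^2 - 5u + 30
Sum: -3u^3 - 16u^2 + u + 30


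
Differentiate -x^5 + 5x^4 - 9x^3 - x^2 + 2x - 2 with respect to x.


Apply the power rule term by term:
  d/dx(-x^5) = -5x^4
  d/dx(5x^4) = 20x^3
  d/dx(-9x^3) = -27x^2
  d/dx(-x^2) = -2x
  d/dx(2x) = 2
  d/dx(-2) = 0
p'(x) = -5x^4 + 20x^3 - 27x^2 - 2x + 2


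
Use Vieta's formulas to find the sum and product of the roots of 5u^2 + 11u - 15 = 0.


For au^2+bu+c=0: sum = -b/a, product = c/a.
a=5, b=11, c=-15
Sum = -(11)/5 = -11/5
Product = (-15)/5 = -3


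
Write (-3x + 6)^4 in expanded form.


Expand (-3x + 6)^4 by repeated multiplication:
  (-3x + 6)^2 = 9x^2 - 36x + 36
  (-3x + 6)^3 = -27x^3 + 162x^2 - 324x + 216
= 81x^4 - 648x^3 + 1944x^2 - 2592x + 1296


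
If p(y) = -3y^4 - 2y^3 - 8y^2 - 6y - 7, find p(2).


Using direct substitution:
  -3 * (2)^4 = -48
  -2 * (2)^3 = -16
  -8 * (2)^2 = -32
  -6 * (2)^1 = -12
  constant: -7
Sum = -48 - 16 - 32 - 12 - 7 = -115


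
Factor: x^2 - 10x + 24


Roots satisfy r1 + r2 = -b/a = 10 and r1*r2 = c/a = 24.
So r1 = 6, r2 = 4.
x^2 - 10x + 24 = (x - r1)(x - r2) = (x - 6)(x - 4)


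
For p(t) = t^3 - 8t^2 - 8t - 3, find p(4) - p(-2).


p(4) = -99
p(-2) = -27
p(4) - p(-2) = -99 + 27 = -72


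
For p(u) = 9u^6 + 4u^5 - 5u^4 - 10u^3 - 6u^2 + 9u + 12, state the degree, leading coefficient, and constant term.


Highest power of u is 6, with coefficient 9. Constant term is 12.
Degree = 6, leading coefficient = 9, constant term = 12


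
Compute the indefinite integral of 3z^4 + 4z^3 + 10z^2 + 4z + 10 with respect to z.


Reverse power rule on each term:
  ∫ 3z^4 dz = (3/5)z^5
  ∫ 4z^3 dz = z^4
  ∫ 10z^2 dz = (10/3)z^3
  ∫ 4z dz = 2z^2
  ∫ 10 dz = 10z
F(z) = (3/5)z^5 + z^4 + (10/3)z^3 + 2z^2 + 10z + C


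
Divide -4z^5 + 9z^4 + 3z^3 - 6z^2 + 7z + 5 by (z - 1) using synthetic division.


Synthetic division with c = 1. Coefficients: -4, 9, 3, -6, 7, 5
Bring down -4.
  -4 * 1 = -4; -4 + 9 = 5
  5 * 1 = 5; 5 + 3 = 8
  8 * 1 = 8; 8 - 6 = 2
  2 * 1 = 2; 2 + 7 = 9
  9 * 1 = 9; 9 + 5 = 14
Quotient: -4z^4 + 5z^3 + 8z^2 + 2z + 9, Remainder: 14


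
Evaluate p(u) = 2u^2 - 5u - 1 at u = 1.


Using direct substitution:
  2 * (1)^2 = 2
  -5 * (1)^1 = -5
  constant: -1
Sum = 2 - 5 - 1 = -4


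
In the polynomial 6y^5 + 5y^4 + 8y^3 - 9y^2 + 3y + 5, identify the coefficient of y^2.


Read off the coefficient of y^2: -9


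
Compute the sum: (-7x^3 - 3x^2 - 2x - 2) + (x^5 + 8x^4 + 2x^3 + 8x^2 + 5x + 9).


Align terms by degree and add:
  -7x^3 - 3x^2 - 2x - 2
+ x^5 + 8x^4 + 2x^3 + 8x^2 + 5x + 9
= x^5 + 8x^4 - 5x^3 + 5x^2 + 3x + 7


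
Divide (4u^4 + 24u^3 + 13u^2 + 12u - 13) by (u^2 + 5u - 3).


(4u^4 + 24u^3 + 13u^2 + 12u - 13) / (u^2 + 5u - 3)
Step 1: 4u^2 * (u^2 + 5u - 3) = 4u^4 + 20u^3 - 12u^2; subtract.
Step 2: 4u * (u^2 + 5u - 3) = 4u^3 + 20u^2 - 12u; subtract.
Step 3: 5 * (u^2 + 5u - 3) = 5u^2 + 25u - 15; subtract.
Quotient: 4u^2 + 4u + 5, Remainder: -u + 2


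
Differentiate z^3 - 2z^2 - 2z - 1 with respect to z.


Apply the power rule term by term:
  d/dz(z^3) = 3z^2
  d/dz(-2z^2) = -4z
  d/dz(-2z) = -2
  d/dz(-1) = 0
p'(z) = 3z^2 - 4z - 2


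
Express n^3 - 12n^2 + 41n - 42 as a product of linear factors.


Try integer roots (divisors of -42). n=2: p(2)=0.
Divide out (n - 2): quotient is n^2 - 10n + 21.
Factor the quadratic: (n - 7)(n - 3)
Result: (n - 2)(n - 7)(n - 3)


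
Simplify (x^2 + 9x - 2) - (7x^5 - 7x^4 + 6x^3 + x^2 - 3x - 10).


Distribute the minus sign:
  (x^2 + 9x - 2)
- (7x^5 - 7x^4 + 6x^3 + x^2 - 3x - 10)
Negate second polynomial: -7x^5 + 7x^4 - 6x^3 - x^2 + 3x + 10
Add: -7x^5 + 7x^4 - 6x^3 + 12x + 8


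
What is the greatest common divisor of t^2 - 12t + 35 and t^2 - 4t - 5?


Factor each:
  t^2 - 12t + 35 = (t - 5)(t - 7)
  t^2 - 4t - 5 = (t - 5)(t + 1)
Common monic factor: t - 5


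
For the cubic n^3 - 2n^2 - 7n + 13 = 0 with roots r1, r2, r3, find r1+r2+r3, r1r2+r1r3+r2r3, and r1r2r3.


Monic cubic n^3+bn^2+cn+d=0: sum=-b, pairwise sum=c, product=-d.
b=-2, c=-7, d=13
r1+r2+r3 = 2
r1r2+r1r3+r2r3 = -7
r1r2r3 = -13


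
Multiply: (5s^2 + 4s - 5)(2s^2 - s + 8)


Distribute each term of the first polynomial:
  (5s^2)(2s^2 - s + 8) = 10s^4 - 5s^3 + 40s^2
  (4s)(2s^2 - s + 8) = 8s^3 - 4s^2 + 32s
  (-5)(2s^2 - s + 8) = -10s^2 + 5s - 40
Sum: 10s^4 + 3s^3 + 26s^2 + 37s - 40


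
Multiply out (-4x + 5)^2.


Expand (-4x + 5)^2 by repeated multiplication:
= 16x^2 - 40x + 25


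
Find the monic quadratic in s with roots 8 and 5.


p(s) = (s - 8)(s - 5)
Expand: s^2 - 13s + 40


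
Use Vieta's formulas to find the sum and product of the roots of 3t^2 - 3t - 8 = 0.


For at^2+bt+c=0: sum = -b/a, product = c/a.
a=3, b=-3, c=-8
Sum = -(-3)/3 = 1
Product = (-8)/3 = -8/3


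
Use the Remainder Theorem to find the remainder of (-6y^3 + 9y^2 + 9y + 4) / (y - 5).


By the Remainder Theorem, the remainder equals p(5):
  -6*(5)^3 = -750
  9*(5)^2 = 225
  9*(5)^1 = 45
  constant: 4
Sum: -750 + 225 + 45 + 4 = -476


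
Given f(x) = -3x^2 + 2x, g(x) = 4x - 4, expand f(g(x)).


Substitute g(x) into f:
f(g(x)) = -3*(4x - 4)^2 + 2*(4x - 4)
(4x - 4)^2 = 16x^2 - 32x + 16
Expand and combine: -48x^2 + 104x - 56


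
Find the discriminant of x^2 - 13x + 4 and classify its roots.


D = b^2 - 4ac = (-13)^2 - 4(1)(4) = 169 - 16 = 153
Since D > 0: two distinct irrational roots


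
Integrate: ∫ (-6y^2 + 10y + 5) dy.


Reverse power rule on each term:
  ∫ -6y^2 dy = -2y^3
  ∫ 10y dy = 5y^2
  ∫ 5 dy = 5y
F(y) = -2y^3 + 5y^2 + 5y + C


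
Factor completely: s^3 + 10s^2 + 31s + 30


Try integer roots (divisors of 30). s=-3: p(-3)=0.
Divide out (s + 3): quotient is s^2 + 7s + 10.
Factor the quadratic: (s + 5)(s + 2)
Result: (s + 3)(s + 5)(s + 2)


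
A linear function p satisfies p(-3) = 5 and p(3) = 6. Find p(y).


p(y) = my + b. Using p(-3)=5, p(3)=6:
m = (5 - 6)/(-3 - 3) = -1/-6 = 1/6
b = 5 - m*(-3) = 5 + 1/2 = 11/2
p(y) = (1/6)y + (11/2)


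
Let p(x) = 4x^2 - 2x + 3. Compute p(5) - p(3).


p(5) = 93
p(3) = 33
p(5) - p(3) = 93 - 33 = 60


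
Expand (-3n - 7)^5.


Expand (-3n - 7)^5 by repeated multiplication:
  (-3n - 7)^2 = 9n^2 + 42n + 49
  (-3n - 7)^3 = -27n^3 - 189n^2 - 441n - 343
  (-3n - 7)^4 = 81n^4 + 756n^3 + 2646n^2 + 4116n + 2401
= -243n^5 - 2835n^4 - 13230n^3 - 30870n^2 - 36015n - 16807


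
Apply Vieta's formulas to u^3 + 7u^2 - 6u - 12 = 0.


Monic cubic u^3+bu^2+cu+d=0: sum=-b, pairwise sum=c, product=-d.
b=7, c=-6, d=-12
r1+r2+r3 = -7
r1r2+r1r3+r2r3 = -6
r1r2r3 = 12


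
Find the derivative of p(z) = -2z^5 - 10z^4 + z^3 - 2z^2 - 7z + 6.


Apply the power rule term by term:
  d/dz(-2z^5) = -10z^4
  d/dz(-10z^4) = -40z^3
  d/dz(z^3) = 3z^2
  d/dz(-2z^2) = -4z
  d/dz(-7z) = -7
  d/dz(6) = 0
p'(z) = -10z^4 - 40z^3 + 3z^2 - 4z - 7


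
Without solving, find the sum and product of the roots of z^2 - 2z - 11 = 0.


For az^2+bz+c=0: sum = -b/a, product = c/a.
a=1, b=-2, c=-11
Sum = -(-2)/1 = 2
Product = (-11)/1 = -11


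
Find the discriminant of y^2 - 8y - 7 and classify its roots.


D = b^2 - 4ac = (-8)^2 - 4(1)(-7) = 64 + 28 = 92
Since D > 0: two distinct irrational roots


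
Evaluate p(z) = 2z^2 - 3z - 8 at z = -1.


Using direct substitution:
  2 * (-1)^2 = 2
  -3 * (-1)^1 = 3
  constant: -8
Sum = 2 + 3 - 8 = -3


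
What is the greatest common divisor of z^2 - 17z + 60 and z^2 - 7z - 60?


Factor each:
  z^2 - 17z + 60 = (z - 12)(z - 5)
  z^2 - 7z - 60 = (z - 12)(z + 5)
Common monic factor: z - 12


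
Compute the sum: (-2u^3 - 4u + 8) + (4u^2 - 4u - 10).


Align terms by degree and add:
  -2u^3 - 4u + 8
+ 4u^2 - 4u - 10
= -2u^3 + 4u^2 - 8u - 2


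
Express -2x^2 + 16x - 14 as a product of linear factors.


Roots satisfy r1 + r2 = -b/a = 8 and r1*r2 = c/a = 7.
So r1 = 7, r2 = 1.
-2x^2 + 16x - 14 = -2(x - r1)(x - r2) = -2(x - 7)(x - 1)


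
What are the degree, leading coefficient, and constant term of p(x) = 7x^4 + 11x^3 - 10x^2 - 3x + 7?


Highest power of x is 4, with coefficient 7. Constant term is 7.
Degree = 4, leading coefficient = 7, constant term = 7


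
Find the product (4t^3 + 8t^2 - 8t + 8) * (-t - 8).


Distribute each term of the first polynomial:
  (4t^3)(-t - 8) = -4t^4 - 32t^3
  (8t^2)(-t - 8) = -8t^3 - 64t^2
  (-8t)(-t - 8) = 8t^2 + 64t
  (8)(-t - 8) = -8t - 64
Sum: -4t^4 - 40t^3 - 56t^2 + 56t - 64


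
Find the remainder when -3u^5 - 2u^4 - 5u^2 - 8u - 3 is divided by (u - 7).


By the Remainder Theorem, the remainder equals p(7):
  -3*(7)^5 = -50421
  -2*(7)^4 = -4802
  0*(7)^3 = 0
  -5*(7)^2 = -245
  -8*(7)^1 = -56
  constant: -3
Sum: -50421 - 4802 + 0 - 245 - 56 - 3 = -55527


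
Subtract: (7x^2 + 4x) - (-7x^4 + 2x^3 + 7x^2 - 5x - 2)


Distribute the minus sign:
  (7x^2 + 4x)
- (-7x^4 + 2x^3 + 7x^2 - 5x - 2)
Negate second polynomial: 7x^4 - 2x^3 - 7x^2 + 5x + 2
Add: 7x^4 - 2x^3 + 9x + 2


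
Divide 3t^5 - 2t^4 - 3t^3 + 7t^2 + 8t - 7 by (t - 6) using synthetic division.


Synthetic division with c = 6. Coefficients: 3, -2, -3, 7, 8, -7
Bring down 3.
  3 * 6 = 18; 18 - 2 = 16
  16 * 6 = 96; 96 - 3 = 93
  93 * 6 = 558; 558 + 7 = 565
  565 * 6 = 3390; 3390 + 8 = 3398
  3398 * 6 = 20388; 20388 - 7 = 20381
Quotient: 3t^4 + 16t^3 + 93t^2 + 565t + 3398, Remainder: 20381


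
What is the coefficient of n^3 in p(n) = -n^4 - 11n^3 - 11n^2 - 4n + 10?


Read off the coefficient of n^3: -11


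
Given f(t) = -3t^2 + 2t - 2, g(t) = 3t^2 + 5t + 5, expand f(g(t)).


Substitute g(t) into f:
f(g(t)) = -3*(3t^2 + 5t + 5)^2 + 2*(3t^2 + 5t + 5) + (-2)
(3t^2 + 5t + 5)^2 = 9t^4 + 30t^3 + 55t^2 + 50t + 25
Expand and combine: -27t^4 - 90t^3 - 159t^2 - 140t - 67


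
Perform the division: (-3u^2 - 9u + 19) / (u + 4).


(-3u^2 - 9u + 19) / (u + 4)
Step 1: -3u * (u + 4) = -3u^2 - 12u; subtract.
Step 2: 3 * (u + 4) = 3u + 12; subtract.
Quotient: -3u + 3, Remainder: 7


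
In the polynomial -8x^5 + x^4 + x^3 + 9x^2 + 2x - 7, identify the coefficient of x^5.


Read off the coefficient of x^5: -8


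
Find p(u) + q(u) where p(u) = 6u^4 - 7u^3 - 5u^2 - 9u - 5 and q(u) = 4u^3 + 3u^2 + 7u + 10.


Align terms by degree and add:
  6u^4 - 7u^3 - 5u^2 - 9u - 5
+ 4u^3 + 3u^2 + 7u + 10
= 6u^4 - 3u^3 - 2u^2 - 2u + 5


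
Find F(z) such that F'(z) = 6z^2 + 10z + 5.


Reverse power rule on each term:
  ∫ 6z^2 dz = 2z^3
  ∫ 10z dz = 5z^2
  ∫ 5 dz = 5z
F(z) = 2z^3 + 5z^2 + 5z + C


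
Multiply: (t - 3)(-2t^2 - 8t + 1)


Distribute each term of the first polynomial:
  (t)(-2t^2 - 8t + 1) = -2t^3 - 8t^2 + t
  (-3)(-2t^2 - 8t + 1) = 6t^2 + 24t - 3
Sum: -2t^3 - 2t^2 + 25t - 3


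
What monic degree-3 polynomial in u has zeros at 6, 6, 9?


p(u) = (u - 6)(u - 6)(u - 9)
Expand: u^3 - 21u^2 + 144u - 324


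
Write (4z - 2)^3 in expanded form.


Expand (4z - 2)^3 by repeated multiplication:
  (4z - 2)^2 = 16z^2 - 16z + 4
= 64z^3 - 96z^2 + 48z - 8


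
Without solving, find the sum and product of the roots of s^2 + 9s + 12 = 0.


For as^2+bs+c=0: sum = -b/a, product = c/a.
a=1, b=9, c=12
Sum = -(9)/1 = -9
Product = (12)/1 = 12


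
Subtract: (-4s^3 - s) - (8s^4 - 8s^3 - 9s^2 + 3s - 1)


Distribute the minus sign:
  (-4s^3 - s)
- (8s^4 - 8s^3 - 9s^2 + 3s - 1)
Negate second polynomial: -8s^4 + 8s^3 + 9s^2 - 3s + 1
Add: -8s^4 + 4s^3 + 9s^2 - 4s + 1


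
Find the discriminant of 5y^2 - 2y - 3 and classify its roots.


D = b^2 - 4ac = (-2)^2 - 4(5)(-3) = 4 + 60 = 64
Since D > 0: two distinct rational roots


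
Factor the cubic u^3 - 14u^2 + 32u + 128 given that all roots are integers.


Try integer roots (divisors of 128). u=8: p(8)=0.
Divide out (u - 8): quotient is u^2 - 6u - 16.
Factor the quadratic: (u - 8)(u + 2)
Result: (u - 8)(u - 8)(u + 2)


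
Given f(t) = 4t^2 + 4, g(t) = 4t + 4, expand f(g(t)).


Substitute g(t) into f:
f(g(t)) = 4*(4t + 4)^2 + 4
(4t + 4)^2 = 16t^2 + 32t + 16
Expand and combine: 64t^2 + 128t + 68


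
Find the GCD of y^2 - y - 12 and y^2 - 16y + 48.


Factor each:
  y^2 - y - 12 = (y - 4)(y + 3)
  y^2 - 16y + 48 = (y - 4)(y - 12)
Common monic factor: y - 4


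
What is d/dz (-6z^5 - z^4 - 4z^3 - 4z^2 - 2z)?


Apply the power rule term by term:
  d/dz(-6z^5) = -30z^4
  d/dz(-z^4) = -4z^3
  d/dz(-4z^3) = -12z^2
  d/dz(-4z^2) = -8z
  d/dz(-2z) = -2
p'(z) = -30z^4 - 4z^3 - 12z^2 - 8z - 2


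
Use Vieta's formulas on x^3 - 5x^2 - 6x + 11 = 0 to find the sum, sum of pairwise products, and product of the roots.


Monic cubic x^3+bx^2+cx+d=0: sum=-b, pairwise sum=c, product=-d.
b=-5, c=-6, d=11
r1+r2+r3 = 5
r1r2+r1r3+r2r3 = -6
r1r2r3 = -11


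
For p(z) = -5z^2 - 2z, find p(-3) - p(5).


p(-3) = -39
p(5) = -135
p(-3) - p(5) = -39 + 135 = 96


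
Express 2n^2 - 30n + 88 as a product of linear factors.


Roots satisfy r1 + r2 = -b/a = 15 and r1*r2 = c/a = 44.
So r1 = 4, r2 = 11.
2n^2 - 30n + 88 = 2(n - r1)(n - r2) = 2(n - 4)(n - 11)


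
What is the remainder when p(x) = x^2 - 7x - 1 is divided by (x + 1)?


By the Remainder Theorem, the remainder equals p(-1):
  1*(-1)^2 = 1
  -7*(-1)^1 = 7
  constant: -1
Sum: 1 + 7 - 1 = 7


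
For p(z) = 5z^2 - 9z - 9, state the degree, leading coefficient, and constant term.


Highest power of z is 2, with coefficient 5. Constant term is -9.
Degree = 2, leading coefficient = 5, constant term = -9


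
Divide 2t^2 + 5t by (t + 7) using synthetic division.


Synthetic division with c = -7. Coefficients: 2, 5, 0
Bring down 2.
  2 * -7 = -14; -14 + 5 = -9
  -9 * -7 = 63; 63 + 0 = 63
Quotient: 2t - 9, Remainder: 63


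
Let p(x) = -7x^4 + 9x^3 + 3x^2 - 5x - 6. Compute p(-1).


Using direct substitution:
  -7 * (-1)^4 = -7
  9 * (-1)^3 = -9
  3 * (-1)^2 = 3
  -5 * (-1)^1 = 5
  constant: -6
Sum = -7 - 9 + 3 + 5 - 6 = -14


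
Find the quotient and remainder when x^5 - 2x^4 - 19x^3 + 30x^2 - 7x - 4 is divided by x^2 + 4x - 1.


(x^5 - 2x^4 - 19x^3 + 30x^2 - 7x - 4) / (x^2 + 4x - 1)
Step 1: x^3 * (x^2 + 4x - 1) = x^5 + 4x^4 - x^3; subtract.
Step 2: -6x^2 * (x^2 + 4x - 1) = -6x^4 - 24x^3 + 6x^2; subtract.
Step 3: 6x * (x^2 + 4x - 1) = 6x^3 + 24x^2 - 6x; subtract.
Step 4: 0 * (x^2 + 4x - 1) = 0; subtract.
Quotient: x^3 - 6x^2 + 6x, Remainder: -x - 4


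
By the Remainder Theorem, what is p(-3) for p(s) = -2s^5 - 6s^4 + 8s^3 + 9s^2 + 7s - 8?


By the Remainder Theorem, the remainder equals p(-3):
  -2*(-3)^5 = 486
  -6*(-3)^4 = -486
  8*(-3)^3 = -216
  9*(-3)^2 = 81
  7*(-3)^1 = -21
  constant: -8
Sum: 486 - 486 - 216 + 81 - 21 - 8 = -164


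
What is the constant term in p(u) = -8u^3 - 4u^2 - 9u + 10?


Read off the constant term: 10


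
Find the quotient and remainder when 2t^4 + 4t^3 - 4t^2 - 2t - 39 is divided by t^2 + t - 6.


(2t^4 + 4t^3 - 4t^2 - 2t - 39) / (t^2 + t - 6)
Step 1: 2t^2 * (t^2 + t - 6) = 2t^4 + 2t^3 - 12t^2; subtract.
Step 2: 2t * (t^2 + t - 6) = 2t^3 + 2t^2 - 12t; subtract.
Step 3: 6 * (t^2 + t - 6) = 6t^2 + 6t - 36; subtract.
Quotient: 2t^2 + 2t + 6, Remainder: 4t - 3


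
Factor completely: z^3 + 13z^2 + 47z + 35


Try integer roots (divisors of 35). z=-5: p(-5)=0.
Divide out (z + 5): quotient is z^2 + 8z + 7.
Factor the quadratic: (z + 1)(z + 7)
Result: (z + 5)(z + 1)(z + 7)


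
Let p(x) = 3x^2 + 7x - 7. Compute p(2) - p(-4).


p(2) = 19
p(-4) = 13
p(2) - p(-4) = 19 - 13 = 6


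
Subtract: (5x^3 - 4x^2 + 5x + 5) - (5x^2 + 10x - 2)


Distribute the minus sign:
  (5x^3 - 4x^2 + 5x + 5)
- (5x^2 + 10x - 2)
Negate second polynomial: -5x^2 - 10x + 2
Add: 5x^3 - 9x^2 - 5x + 7


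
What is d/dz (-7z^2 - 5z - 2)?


Apply the power rule term by term:
  d/dz(-7z^2) = -14z
  d/dz(-5z) = -5
  d/dz(-2) = 0
p'(z) = -14z - 5


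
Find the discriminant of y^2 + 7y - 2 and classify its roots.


D = b^2 - 4ac = (7)^2 - 4(1)(-2) = 49 + 8 = 57
Since D > 0: two distinct irrational roots


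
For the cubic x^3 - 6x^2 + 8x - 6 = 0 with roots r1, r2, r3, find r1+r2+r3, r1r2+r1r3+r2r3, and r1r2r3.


Monic cubic x^3+bx^2+cx+d=0: sum=-b, pairwise sum=c, product=-d.
b=-6, c=8, d=-6
r1+r2+r3 = 6
r1r2+r1r3+r2r3 = 8
r1r2r3 = 6


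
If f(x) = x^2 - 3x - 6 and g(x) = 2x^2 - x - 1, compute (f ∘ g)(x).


Substitute g(x) into f:
f(g(x)) = 1*(2x^2 - x - 1)^2 + (-3)*(2x^2 - x - 1) + (-6)
(2x^2 - x - 1)^2 = 4x^4 - 4x^3 - 3x^2 + 2x + 1
Expand and combine: 4x^4 - 4x^3 - 9x^2 + 5x - 2


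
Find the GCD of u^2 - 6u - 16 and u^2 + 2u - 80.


Factor each:
  u^2 - 6u - 16 = (u - 8)(u + 2)
  u^2 + 2u - 80 = (u - 8)(u + 10)
Common monic factor: u - 8


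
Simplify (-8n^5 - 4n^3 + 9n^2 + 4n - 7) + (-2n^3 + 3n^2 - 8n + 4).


Align terms by degree and add:
  -8n^5 - 4n^3 + 9n^2 + 4n - 7
  -2n^3 + 3n^2 - 8n + 4
= -8n^5 - 6n^3 + 12n^2 - 4n - 3


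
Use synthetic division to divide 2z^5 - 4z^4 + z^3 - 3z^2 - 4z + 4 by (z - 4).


Synthetic division with c = 4. Coefficients: 2, -4, 1, -3, -4, 4
Bring down 2.
  2 * 4 = 8; 8 - 4 = 4
  4 * 4 = 16; 16 + 1 = 17
  17 * 4 = 68; 68 - 3 = 65
  65 * 4 = 260; 260 - 4 = 256
  256 * 4 = 1024; 1024 + 4 = 1028
Quotient: 2z^4 + 4z^3 + 17z^2 + 65z + 256, Remainder: 1028


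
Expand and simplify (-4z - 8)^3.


Expand (-4z - 8)^3 by repeated multiplication:
  (-4z - 8)^2 = 16z^2 + 64z + 64
= -64z^3 - 384z^2 - 768z - 512


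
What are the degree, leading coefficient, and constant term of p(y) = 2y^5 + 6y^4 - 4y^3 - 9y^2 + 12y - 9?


Highest power of y is 5, with coefficient 2. Constant term is -9.
Degree = 5, leading coefficient = 2, constant term = -9


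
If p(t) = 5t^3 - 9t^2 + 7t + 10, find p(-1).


Using direct substitution:
  5 * (-1)^3 = -5
  -9 * (-1)^2 = -9
  7 * (-1)^1 = -7
  constant: 10
Sum = -5 - 9 - 7 + 10 = -11


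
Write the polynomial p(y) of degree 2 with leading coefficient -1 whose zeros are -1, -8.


p(y) = -(y + 1)(y + 8)
Expand: -y^2 - 9y - 8


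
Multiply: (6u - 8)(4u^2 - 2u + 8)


Distribute each term of the first polynomial:
  (6u)(4u^2 - 2u + 8) = 24u^3 - 12u^2 + 48u
  (-8)(4u^2 - 2u + 8) = -32u^2 + 16u - 64
Sum: 24u^3 - 44u^2 + 64u - 64


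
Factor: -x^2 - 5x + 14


Roots satisfy r1 + r2 = -b/a = -5 and r1*r2 = c/a = -14.
So r1 = -7, r2 = 2.
-x^2 - 5x + 14 = -(x - r1)(x - r2) = -(x + 7)(x - 2)


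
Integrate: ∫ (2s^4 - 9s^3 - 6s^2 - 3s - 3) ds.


Reverse power rule on each term:
  ∫ 2s^4 ds = (2/5)s^5
  ∫ -9s^3 ds = -(9/4)s^4
  ∫ -6s^2 ds = -2s^3
  ∫ -3s ds = -(3/2)s^2
  ∫ -3 ds = -3s
F(s) = (2/5)s^5 - (9/4)s^4 - 2s^3 - (3/2)s^2 - 3s + C


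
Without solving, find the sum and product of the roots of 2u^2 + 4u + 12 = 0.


For au^2+bu+c=0: sum = -b/a, product = c/a.
a=2, b=4, c=12
Sum = -(4)/2 = -2
Product = (12)/2 = 6


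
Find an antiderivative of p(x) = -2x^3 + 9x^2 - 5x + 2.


Reverse power rule on each term:
  ∫ -2x^3 dx = -(1/2)x^4
  ∫ 9x^2 dx = 3x^3
  ∫ -5x dx = -(5/2)x^2
  ∫ 2 dx = 2x
F(x) = -(1/2)x^4 + 3x^3 - (5/2)x^2 + 2x + C


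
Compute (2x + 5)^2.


Expand (2x + 5)^2 by repeated multiplication:
= 4x^2 + 20x + 25


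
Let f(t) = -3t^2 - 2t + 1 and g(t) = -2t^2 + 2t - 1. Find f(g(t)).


Substitute g(t) into f:
f(g(t)) = -3*(-2t^2 + 2t - 1)^2 + (-2)*(-2t^2 + 2t - 1) + 1
(-2t^2 + 2t - 1)^2 = 4t^4 - 8t^3 + 8t^2 - 4t + 1
Expand and combine: -12t^4 + 24t^3 - 20t^2 + 8t


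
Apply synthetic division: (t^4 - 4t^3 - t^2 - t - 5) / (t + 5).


Synthetic division with c = -5. Coefficients: 1, -4, -1, -1, -5
Bring down 1.
  1 * -5 = -5; -5 - 4 = -9
  -9 * -5 = 45; 45 - 1 = 44
  44 * -5 = -220; -220 - 1 = -221
  -221 * -5 = 1105; 1105 - 5 = 1100
Quotient: t^3 - 9t^2 + 44t - 221, Remainder: 1100


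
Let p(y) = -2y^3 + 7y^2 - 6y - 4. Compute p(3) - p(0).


p(3) = -13
p(0) = -4
p(3) - p(0) = -13 + 4 = -9


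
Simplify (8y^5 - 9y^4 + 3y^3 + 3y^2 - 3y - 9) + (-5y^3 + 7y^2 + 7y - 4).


Align terms by degree and add:
  8y^5 - 9y^4 + 3y^3 + 3y^2 - 3y - 9
  -5y^3 + 7y^2 + 7y - 4
= 8y^5 - 9y^4 - 2y^3 + 10y^2 + 4y - 13


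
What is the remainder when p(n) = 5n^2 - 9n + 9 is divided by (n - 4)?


By the Remainder Theorem, the remainder equals p(4):
  5*(4)^2 = 80
  -9*(4)^1 = -36
  constant: 9
Sum: 80 - 36 + 9 = 53


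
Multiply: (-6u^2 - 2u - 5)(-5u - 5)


Distribute each term of the first polynomial:
  (-6u^2)(-5u - 5) = 30u^3 + 30u^2
  (-2u)(-5u - 5) = 10u^2 + 10u
  (-5)(-5u - 5) = 25u + 25
Sum: 30u^3 + 40u^2 + 35u + 25


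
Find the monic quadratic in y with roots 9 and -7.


p(y) = (y - 9)(y + 7)
Expand: y^2 - 2y - 63


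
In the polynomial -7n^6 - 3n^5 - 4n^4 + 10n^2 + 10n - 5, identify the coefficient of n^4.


Read off the coefficient of n^4: -4


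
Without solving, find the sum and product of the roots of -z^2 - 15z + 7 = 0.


For az^2+bz+c=0: sum = -b/a, product = c/a.
a=-1, b=-15, c=7
Sum = -(-15)/-1 = -15
Product = (7)/-1 = -7


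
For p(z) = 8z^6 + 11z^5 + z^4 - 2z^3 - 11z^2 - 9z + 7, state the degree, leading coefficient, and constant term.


Highest power of z is 6, with coefficient 8. Constant term is 7.
Degree = 6, leading coefficient = 8, constant term = 7


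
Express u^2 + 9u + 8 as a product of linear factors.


Roots satisfy r1 + r2 = -b/a = -9 and r1*r2 = c/a = 8.
So r1 = -1, r2 = -8.
u^2 + 9u + 8 = (u - r1)(u - r2) = (u + 1)(u + 8)


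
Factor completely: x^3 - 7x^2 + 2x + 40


Try integer roots (divisors of 40). x=4: p(4)=0.
Divide out (x - 4): quotient is x^2 - 3x - 10.
Factor the quadratic: (x - 5)(x + 2)
Result: (x - 4)(x - 5)(x + 2)


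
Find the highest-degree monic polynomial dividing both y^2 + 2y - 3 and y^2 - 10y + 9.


Factor each:
  y^2 + 2y - 3 = (y - 1)(y + 3)
  y^2 - 10y + 9 = (y - 1)(y - 9)
Common monic factor: y - 1


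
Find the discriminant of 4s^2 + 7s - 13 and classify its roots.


D = b^2 - 4ac = (7)^2 - 4(4)(-13) = 49 + 208 = 257
Since D > 0: two distinct irrational roots


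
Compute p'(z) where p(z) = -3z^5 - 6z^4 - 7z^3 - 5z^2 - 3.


Apply the power rule term by term:
  d/dz(-3z^5) = -15z^4
  d/dz(-6z^4) = -24z^3
  d/dz(-7z^3) = -21z^2
  d/dz(-5z^2) = -10z
  d/dz(-3) = 0
p'(z) = -15z^4 - 24z^3 - 21z^2 - 10z


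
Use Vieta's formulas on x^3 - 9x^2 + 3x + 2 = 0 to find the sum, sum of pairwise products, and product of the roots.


Monic cubic x^3+bx^2+cx+d=0: sum=-b, pairwise sum=c, product=-d.
b=-9, c=3, d=2
r1+r2+r3 = 9
r1r2+r1r3+r2r3 = 3
r1r2r3 = -2


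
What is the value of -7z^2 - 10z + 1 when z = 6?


Using direct substitution:
  -7 * (6)^2 = -252
  -10 * (6)^1 = -60
  constant: 1
Sum = -252 - 60 + 1 = -311


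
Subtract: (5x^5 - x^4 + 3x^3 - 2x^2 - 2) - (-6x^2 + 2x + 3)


Distribute the minus sign:
  (5x^5 - x^4 + 3x^3 - 2x^2 - 2)
- (-6x^2 + 2x + 3)
Negate second polynomial: 6x^2 - 2x - 3
Add: 5x^5 - x^4 + 3x^3 + 4x^2 - 2x - 5


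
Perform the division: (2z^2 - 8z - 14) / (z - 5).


(2z^2 - 8z - 14) / (z - 5)
Step 1: 2z * (z - 5) = 2z^2 - 10z; subtract.
Step 2: 2 * (z - 5) = 2z - 10; subtract.
Quotient: 2z + 2, Remainder: -4


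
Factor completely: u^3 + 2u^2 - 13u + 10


Try integer roots (divisors of 10). u=-5: p(-5)=0.
Divide out (u + 5): quotient is u^2 - 3u + 2.
Factor the quadratic: (u - 2)(u - 1)
Result: (u + 5)(u - 2)(u - 1)


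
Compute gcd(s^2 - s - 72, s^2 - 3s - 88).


Factor each:
  s^2 - s - 72 = (s + 8)(s - 9)
  s^2 - 3s - 88 = (s + 8)(s - 11)
Common monic factor: s + 8


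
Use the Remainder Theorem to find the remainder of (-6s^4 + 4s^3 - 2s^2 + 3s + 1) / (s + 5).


By the Remainder Theorem, the remainder equals p(-5):
  -6*(-5)^4 = -3750
  4*(-5)^3 = -500
  -2*(-5)^2 = -50
  3*(-5)^1 = -15
  constant: 1
Sum: -3750 - 500 - 50 - 15 + 1 = -4314


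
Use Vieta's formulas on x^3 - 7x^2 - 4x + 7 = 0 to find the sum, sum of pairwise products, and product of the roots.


Monic cubic x^3+bx^2+cx+d=0: sum=-b, pairwise sum=c, product=-d.
b=-7, c=-4, d=7
r1+r2+r3 = 7
r1r2+r1r3+r2r3 = -4
r1r2r3 = -7


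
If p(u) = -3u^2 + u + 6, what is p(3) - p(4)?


p(3) = -18
p(4) = -38
p(3) - p(4) = -18 + 38 = 20


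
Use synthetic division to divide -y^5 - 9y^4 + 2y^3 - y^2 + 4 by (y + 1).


Synthetic division with c = -1. Coefficients: -1, -9, 2, -1, 0, 4
Bring down -1.
  -1 * -1 = 1; 1 - 9 = -8
  -8 * -1 = 8; 8 + 2 = 10
  10 * -1 = -10; -10 - 1 = -11
  -11 * -1 = 11; 11 + 0 = 11
  11 * -1 = -11; -11 + 4 = -7
Quotient: -y^4 - 8y^3 + 10y^2 - 11y + 11, Remainder: -7


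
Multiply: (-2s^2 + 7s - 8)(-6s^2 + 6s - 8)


Distribute each term of the first polynomial:
  (-2s^2)(-6s^2 + 6s - 8) = 12s^4 - 12s^3 + 16s^2
  (7s)(-6s^2 + 6s - 8) = -42s^3 + 42s^2 - 56s
  (-8)(-6s^2 + 6s - 8) = 48s^2 - 48s + 64
Sum: 12s^4 - 54s^3 + 106s^2 - 104s + 64


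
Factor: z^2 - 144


Roots satisfy r1 + r2 = -b/a = 0 and r1*r2 = c/a = -144.
So r1 = -12, r2 = 12.
z^2 - 144 = (z - r1)(z - r2) = (z + 12)(z - 12)


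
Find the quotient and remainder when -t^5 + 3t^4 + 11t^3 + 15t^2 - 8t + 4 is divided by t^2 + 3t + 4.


(-t^5 + 3t^4 + 11t^3 + 15t^2 - 8t + 4) / (t^2 + 3t + 4)
Step 1: -t^3 * (t^2 + 3t + 4) = -t^5 - 3t^4 - 4t^3; subtract.
Step 2: 6t^2 * (t^2 + 3t + 4) = 6t^4 + 18t^3 + 24t^2; subtract.
Step 3: -3t * (t^2 + 3t + 4) = -3t^3 - 9t^2 - 12t; subtract.
Step 4: 0 * (t^2 + 3t + 4) = 0; subtract.
Quotient: -t^3 + 6t^2 - 3t, Remainder: 4t + 4


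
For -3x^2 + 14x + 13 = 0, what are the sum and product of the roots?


For ax^2+bx+c=0: sum = -b/a, product = c/a.
a=-3, b=14, c=13
Sum = -(14)/-3 = 14/3
Product = (13)/-3 = -13/3


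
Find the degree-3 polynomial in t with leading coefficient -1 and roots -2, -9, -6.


p(t) = -(t + 2)(t + 9)(t + 6)
Expand: -t^3 - 17t^2 - 84t - 108


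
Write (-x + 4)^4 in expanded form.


Expand (-x + 4)^4 by repeated multiplication:
  (-x + 4)^2 = x^2 - 8x + 16
  (-x + 4)^3 = -x^3 + 12x^2 - 48x + 64
= x^4 - 16x^3 + 96x^2 - 256x + 256


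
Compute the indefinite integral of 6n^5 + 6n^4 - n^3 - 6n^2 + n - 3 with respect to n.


Reverse power rule on each term:
  ∫ 6n^5 dn = n^6
  ∫ 6n^4 dn = (6/5)n^5
  ∫ -n^3 dn = -(1/4)n^4
  ∫ -6n^2 dn = -2n^3
  ∫ n dn = (1/2)n^2
  ∫ -3 dn = -3n
F(n) = n^6 + (6/5)n^5 - (1/4)n^4 - 2n^3 + (1/2)n^2 - 3n + C


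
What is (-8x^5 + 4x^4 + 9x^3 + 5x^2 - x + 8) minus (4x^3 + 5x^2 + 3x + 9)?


Distribute the minus sign:
  (-8x^5 + 4x^4 + 9x^3 + 5x^2 - x + 8)
- (4x^3 + 5x^2 + 3x + 9)
Negate second polynomial: -4x^3 - 5x^2 - 3x - 9
Add: -8x^5 + 4x^4 + 5x^3 - 4x - 1


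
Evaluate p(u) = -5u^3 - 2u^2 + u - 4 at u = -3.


Using direct substitution:
  -5 * (-3)^3 = 135
  -2 * (-3)^2 = -18
  1 * (-3)^1 = -3
  constant: -4
Sum = 135 - 18 - 3 - 4 = 110


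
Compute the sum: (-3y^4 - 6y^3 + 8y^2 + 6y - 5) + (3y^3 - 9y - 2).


Align terms by degree and add:
  -3y^4 - 6y^3 + 8y^2 + 6y - 5
+ 3y^3 - 9y - 2
= -3y^4 - 3y^3 + 8y^2 - 3y - 7


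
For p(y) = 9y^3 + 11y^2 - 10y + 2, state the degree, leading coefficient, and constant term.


Highest power of y is 3, with coefficient 9. Constant term is 2.
Degree = 3, leading coefficient = 9, constant term = 2


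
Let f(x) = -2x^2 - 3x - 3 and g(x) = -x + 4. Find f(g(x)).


Substitute g(x) into f:
f(g(x)) = -2*(-x + 4)^2 + (-3)*(-x + 4) + (-3)
(-x + 4)^2 = x^2 - 8x + 16
Expand and combine: -2x^2 + 19x - 47


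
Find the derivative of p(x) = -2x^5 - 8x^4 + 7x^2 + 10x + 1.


Apply the power rule term by term:
  d/dx(-2x^5) = -10x^4
  d/dx(-8x^4) = -32x^3
  d/dx(7x^2) = 14x
  d/dx(10x) = 10
  d/dx(1) = 0
p'(x) = -10x^4 - 32x^3 + 14x + 10


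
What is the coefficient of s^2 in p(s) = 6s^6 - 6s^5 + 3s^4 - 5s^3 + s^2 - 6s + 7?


Read off the coefficient of s^2: 1


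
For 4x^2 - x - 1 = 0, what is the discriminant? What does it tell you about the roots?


D = b^2 - 4ac = (-1)^2 - 4(4)(-1) = 1 + 16 = 17
Since D > 0: two distinct irrational roots


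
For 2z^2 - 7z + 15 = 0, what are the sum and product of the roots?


For az^2+bz+c=0: sum = -b/a, product = c/a.
a=2, b=-7, c=15
Sum = -(-7)/2 = 7/2
Product = (15)/2 = 15/2


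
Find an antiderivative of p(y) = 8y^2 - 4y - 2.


Reverse power rule on each term:
  ∫ 8y^2 dy = (8/3)y^3
  ∫ -4y dy = -2y^2
  ∫ -2 dy = -2y
F(y) = (8/3)y^3 - 2y^2 - 2y + C


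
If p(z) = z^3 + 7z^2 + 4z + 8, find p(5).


Using direct substitution:
  1 * (5)^3 = 125
  7 * (5)^2 = 175
  4 * (5)^1 = 20
  constant: 8
Sum = 125 + 175 + 20 + 8 = 328


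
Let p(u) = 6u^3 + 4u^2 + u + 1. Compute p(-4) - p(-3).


p(-4) = -323
p(-3) = -128
p(-4) - p(-3) = -323 + 128 = -195


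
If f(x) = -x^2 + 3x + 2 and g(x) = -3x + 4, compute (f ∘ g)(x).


Substitute g(x) into f:
f(g(x)) = -1*(-3x + 4)^2 + 3*(-3x + 4) + 2
(-3x + 4)^2 = 9x^2 - 24x + 16
Expand and combine: -9x^2 + 15x - 2


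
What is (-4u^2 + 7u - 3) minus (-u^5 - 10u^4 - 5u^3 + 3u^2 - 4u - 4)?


Distribute the minus sign:
  (-4u^2 + 7u - 3)
- (-u^5 - 10u^4 - 5u^3 + 3u^2 - 4u - 4)
Negate second polynomial: u^5 + 10u^4 + 5u^3 - 3u^2 + 4u + 4
Add: u^5 + 10u^4 + 5u^3 - 7u^2 + 11u + 1


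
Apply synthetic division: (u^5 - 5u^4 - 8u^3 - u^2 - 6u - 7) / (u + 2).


Synthetic division with c = -2. Coefficients: 1, -5, -8, -1, -6, -7
Bring down 1.
  1 * -2 = -2; -2 - 5 = -7
  -7 * -2 = 14; 14 - 8 = 6
  6 * -2 = -12; -12 - 1 = -13
  -13 * -2 = 26; 26 - 6 = 20
  20 * -2 = -40; -40 - 7 = -47
Quotient: u^4 - 7u^3 + 6u^2 - 13u + 20, Remainder: -47


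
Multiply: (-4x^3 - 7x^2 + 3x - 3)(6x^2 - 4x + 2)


Distribute each term of the first polynomial:
  (-4x^3)(6x^2 - 4x + 2) = -24x^5 + 16x^4 - 8x^3
  (-7x^2)(6x^2 - 4x + 2) = -42x^4 + 28x^3 - 14x^2
  (3x)(6x^2 - 4x + 2) = 18x^3 - 12x^2 + 6x
  (-3)(6x^2 - 4x + 2) = -18x^2 + 12x - 6
Sum: -24x^5 - 26x^4 + 38x^3 - 44x^2 + 18x - 6


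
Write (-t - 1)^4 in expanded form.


Expand (-t - 1)^4 by repeated multiplication:
  (-t - 1)^2 = t^2 + 2t + 1
  (-t - 1)^3 = -t^3 - 3t^2 - 3t - 1
= t^4 + 4t^3 + 6t^2 + 4t + 1


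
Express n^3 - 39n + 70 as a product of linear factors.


Try integer roots (divisors of 70). n=5: p(5)=0.
Divide out (n - 5): quotient is n^2 + 5n - 14.
Factor the quadratic: (n + 7)(n - 2)
Result: (n - 5)(n + 7)(n - 2)


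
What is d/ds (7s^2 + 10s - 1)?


Apply the power rule term by term:
  d/ds(7s^2) = 14s
  d/ds(10s) = 10
  d/ds(-1) = 0
p'(s) = 14s + 10


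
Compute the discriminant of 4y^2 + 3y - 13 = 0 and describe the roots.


D = b^2 - 4ac = (3)^2 - 4(4)(-13) = 9 + 208 = 217
Since D > 0: two distinct irrational roots


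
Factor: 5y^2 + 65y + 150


Roots satisfy r1 + r2 = -b/a = -13 and r1*r2 = c/a = 30.
So r1 = -10, r2 = -3.
5y^2 + 65y + 150 = 5(y - r1)(y - r2) = 5(y + 10)(y + 3)


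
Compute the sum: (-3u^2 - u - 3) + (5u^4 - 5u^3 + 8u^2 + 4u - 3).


Align terms by degree and add:
  -3u^2 - u - 3
+ 5u^4 - 5u^3 + 8u^2 + 4u - 3
= 5u^4 - 5u^3 + 5u^2 + 3u - 6


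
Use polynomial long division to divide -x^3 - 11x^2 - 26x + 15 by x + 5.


(-x^3 - 11x^2 - 26x + 15) / (x + 5)
Step 1: -x^2 * (x + 5) = -x^3 - 5x^2; subtract.
Step 2: -6x * (x + 5) = -6x^2 - 30x; subtract.
Step 3: 4 * (x + 5) = 4x + 20; subtract.
Quotient: -x^2 - 6x + 4, Remainder: -5


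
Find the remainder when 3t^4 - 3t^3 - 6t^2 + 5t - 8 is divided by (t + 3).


By the Remainder Theorem, the remainder equals p(-3):
  3*(-3)^4 = 243
  -3*(-3)^3 = 81
  -6*(-3)^2 = -54
  5*(-3)^1 = -15
  constant: -8
Sum: 243 + 81 - 54 - 15 - 8 = 247


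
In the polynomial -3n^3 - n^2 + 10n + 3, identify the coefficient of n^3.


Read off the coefficient of n^3: -3


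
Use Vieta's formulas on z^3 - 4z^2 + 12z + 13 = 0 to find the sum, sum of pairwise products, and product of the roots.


Monic cubic z^3+bz^2+cz+d=0: sum=-b, pairwise sum=c, product=-d.
b=-4, c=12, d=13
r1+r2+r3 = 4
r1r2+r1r3+r2r3 = 12
r1r2r3 = -13


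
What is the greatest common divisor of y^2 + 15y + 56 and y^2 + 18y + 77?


Factor each:
  y^2 + 15y + 56 = (y + 7)(y + 8)
  y^2 + 18y + 77 = (y + 7)(y + 11)
Common monic factor: y + 7


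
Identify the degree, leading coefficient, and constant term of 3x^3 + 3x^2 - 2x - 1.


Highest power of x is 3, with coefficient 3. Constant term is -1.
Degree = 3, leading coefficient = 3, constant term = -1


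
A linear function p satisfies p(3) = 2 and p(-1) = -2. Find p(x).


p(x) = mx + b. Using p(3)=2, p(-1)=-2:
m = (2 + 2)/(3 + 1) = 4/4 = 1
b = 2 - m*(3) = 2 - 3 = -1
p(x) = x - 1


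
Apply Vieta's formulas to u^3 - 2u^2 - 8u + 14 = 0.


Monic cubic u^3+bu^2+cu+d=0: sum=-b, pairwise sum=c, product=-d.
b=-2, c=-8, d=14
r1+r2+r3 = 2
r1r2+r1r3+r2r3 = -8
r1r2r3 = -14


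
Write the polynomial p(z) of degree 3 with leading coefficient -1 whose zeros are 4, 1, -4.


p(z) = -(z - 4)(z - 1)(z + 4)
Expand: -z^3 + z^2 + 16z - 16


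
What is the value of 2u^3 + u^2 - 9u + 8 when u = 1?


Using direct substitution:
  2 * (1)^3 = 2
  1 * (1)^2 = 1
  -9 * (1)^1 = -9
  constant: 8
Sum = 2 + 1 - 9 + 8 = 2


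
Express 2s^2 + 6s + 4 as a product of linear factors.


Roots satisfy r1 + r2 = -b/a = -3 and r1*r2 = c/a = 2.
So r1 = -2, r2 = -1.
2s^2 + 6s + 4 = 2(s - r1)(s - r2) = 2(s + 2)(s + 1)


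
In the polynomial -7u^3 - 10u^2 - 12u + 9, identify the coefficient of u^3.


Read off the coefficient of u^3: -7


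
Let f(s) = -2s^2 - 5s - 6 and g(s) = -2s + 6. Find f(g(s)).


Substitute g(s) into f:
f(g(s)) = -2*(-2s + 6)^2 + (-5)*(-2s + 6) + (-6)
(-2s + 6)^2 = 4s^2 - 24s + 36
Expand and combine: -8s^2 + 58s - 108


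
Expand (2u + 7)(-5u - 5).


Distribute each term of the first polynomial:
  (2u)(-5u - 5) = -10u^2 - 10u
  (7)(-5u - 5) = -35u - 35
Sum: -10u^2 - 45u - 35


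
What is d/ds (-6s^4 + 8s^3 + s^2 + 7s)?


Apply the power rule term by term:
  d/ds(-6s^4) = -24s^3
  d/ds(8s^3) = 24s^2
  d/ds(s^2) = 2s
  d/ds(7s) = 7
p'(s) = -24s^3 + 24s^2 + 2s + 7


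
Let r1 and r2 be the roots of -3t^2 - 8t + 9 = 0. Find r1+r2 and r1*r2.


For at^2+bt+c=0: sum = -b/a, product = c/a.
a=-3, b=-8, c=9
Sum = -(-8)/-3 = -8/3
Product = (9)/-3 = -3


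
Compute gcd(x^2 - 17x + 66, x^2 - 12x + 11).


Factor each:
  x^2 - 17x + 66 = (x - 11)(x - 6)
  x^2 - 12x + 11 = (x - 11)(x - 1)
Common monic factor: x - 11


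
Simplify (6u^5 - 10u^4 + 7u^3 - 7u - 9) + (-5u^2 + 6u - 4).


Align terms by degree and add:
  6u^5 - 10u^4 + 7u^3 - 7u - 9
  -5u^2 + 6u - 4
= 6u^5 - 10u^4 + 7u^3 - 5u^2 - u - 13


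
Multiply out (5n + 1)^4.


Expand (5n + 1)^4 by repeated multiplication:
  (5n + 1)^2 = 25n^2 + 10n + 1
  (5n + 1)^3 = 125n^3 + 75n^2 + 15n + 1
= 625n^4 + 500n^3 + 150n^2 + 20n + 1


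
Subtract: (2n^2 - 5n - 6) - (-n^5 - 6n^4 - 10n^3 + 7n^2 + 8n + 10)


Distribute the minus sign:
  (2n^2 - 5n - 6)
- (-n^5 - 6n^4 - 10n^3 + 7n^2 + 8n + 10)
Negate second polynomial: n^5 + 6n^4 + 10n^3 - 7n^2 - 8n - 10
Add: n^5 + 6n^4 + 10n^3 - 5n^2 - 13n - 16


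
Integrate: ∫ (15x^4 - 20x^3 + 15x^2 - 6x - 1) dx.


Reverse power rule on each term:
  ∫ 15x^4 dx = 3x^5
  ∫ -20x^3 dx = -5x^4
  ∫ 15x^2 dx = 5x^3
  ∫ -6x dx = -3x^2
  ∫ -1 dx = -x
F(x) = 3x^5 - 5x^4 + 5x^3 - 3x^2 - x + C


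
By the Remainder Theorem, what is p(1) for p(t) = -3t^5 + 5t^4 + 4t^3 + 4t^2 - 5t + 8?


By the Remainder Theorem, the remainder equals p(1):
  -3*(1)^5 = -3
  5*(1)^4 = 5
  4*(1)^3 = 4
  4*(1)^2 = 4
  -5*(1)^1 = -5
  constant: 8
Sum: -3 + 5 + 4 + 4 - 5 + 8 = 13


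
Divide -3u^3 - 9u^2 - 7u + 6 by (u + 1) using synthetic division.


Synthetic division with c = -1. Coefficients: -3, -9, -7, 6
Bring down -3.
  -3 * -1 = 3; 3 - 9 = -6
  -6 * -1 = 6; 6 - 7 = -1
  -1 * -1 = 1; 1 + 6 = 7
Quotient: -3u^2 - 6u - 1, Remainder: 7


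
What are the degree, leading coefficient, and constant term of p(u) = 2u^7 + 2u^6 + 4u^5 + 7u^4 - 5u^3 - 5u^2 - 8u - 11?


Highest power of u is 7, with coefficient 2. Constant term is -11.
Degree = 7, leading coefficient = 2, constant term = -11


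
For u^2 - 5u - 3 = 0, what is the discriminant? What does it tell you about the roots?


D = b^2 - 4ac = (-5)^2 - 4(1)(-3) = 25 + 12 = 37
Since D > 0: two distinct irrational roots
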